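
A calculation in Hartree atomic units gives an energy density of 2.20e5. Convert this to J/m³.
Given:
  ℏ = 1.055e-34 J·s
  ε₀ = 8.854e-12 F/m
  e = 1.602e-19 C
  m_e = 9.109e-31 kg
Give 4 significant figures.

One atomic unit of energy density: u_au = E_h/a₀³ = m_e⁴e¹⁰/((4πε₀)⁵ℏ⁸) = 2.929e13 J/m³.
2.20e5 × 2.929e13 J/m³ = 6.444e18 J/m³

6.444e18 J/m³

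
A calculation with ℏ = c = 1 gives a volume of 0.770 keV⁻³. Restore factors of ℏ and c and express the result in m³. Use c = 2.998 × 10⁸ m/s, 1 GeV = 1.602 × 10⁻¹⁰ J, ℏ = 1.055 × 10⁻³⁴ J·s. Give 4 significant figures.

Volume is [L]³ = [E]⁻³·(ℏc)³.
1 GeV⁻³ → (ℏc)³ × (1 GeV in J)⁻³ = 7.696 × 10⁻⁴⁸ m³.
Convert the energy scale: 0.770 keV⁻³ = 7.70 × 10¹⁷ GeV⁻³.
Result: 7.70 × 10¹⁷ × 7.696 × 10⁻⁴⁸ = 5.926 × 10⁻³⁰ m³.

5.926 × 10⁻³⁰ m³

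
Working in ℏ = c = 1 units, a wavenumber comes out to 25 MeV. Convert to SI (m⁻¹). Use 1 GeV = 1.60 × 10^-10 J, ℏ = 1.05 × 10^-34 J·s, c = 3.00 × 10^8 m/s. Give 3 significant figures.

Inverse length is [E]/(ℏc).
1 GeV → 1/(ℏc) × (1 GeV in J) = 5.08 × 10^15 m⁻¹.
Convert the energy scale: 25 MeV = 0.0250 GeV.
Result: 0.0250 × 5.08 × 10^15 = 1.27 × 10^14 m⁻¹.

1.27 × 10^14 m⁻¹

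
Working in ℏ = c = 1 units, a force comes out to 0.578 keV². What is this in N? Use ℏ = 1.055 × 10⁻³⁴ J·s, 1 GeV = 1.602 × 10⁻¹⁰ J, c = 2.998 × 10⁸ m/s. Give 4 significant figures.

4.690 × 10⁻⁷ N

Force is [E]/[L] = [E]²/(ℏc); restore (ℏc)⁻¹.
1 GeV² → 1/(ℏc) × (1 GeV in J)² = 8.114 × 10⁵ N.
Convert the energy scale: 0.578 keV² = 5.78 × 10⁻¹³ GeV².
Result: 5.78 × 10⁻¹³ × 8.114 × 10⁵ = 4.690 × 10⁻⁷ N.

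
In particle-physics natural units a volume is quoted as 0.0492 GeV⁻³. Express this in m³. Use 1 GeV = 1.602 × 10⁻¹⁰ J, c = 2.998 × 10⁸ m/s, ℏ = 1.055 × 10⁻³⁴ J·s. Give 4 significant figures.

Volume is [L]³ = [E]⁻³·(ℏc)³.
1 GeV⁻³ → (ℏc)³ × (1 GeV in J)⁻³ = 7.696 × 10⁻⁴⁸ m³.
Result: 0.0492 × 7.696 × 10⁻⁴⁸ = 3.786 × 10⁻⁴⁹ m³.

3.786 × 10⁻⁴⁹ m³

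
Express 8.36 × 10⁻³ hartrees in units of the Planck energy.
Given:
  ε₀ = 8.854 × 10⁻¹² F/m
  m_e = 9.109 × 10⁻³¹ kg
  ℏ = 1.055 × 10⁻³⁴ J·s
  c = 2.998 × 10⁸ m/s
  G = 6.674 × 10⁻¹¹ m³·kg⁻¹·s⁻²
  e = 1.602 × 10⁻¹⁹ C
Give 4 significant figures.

hartree: E_h = m_e e⁴/(4πε₀ℏ)² = 4.354 × 10⁻¹⁸ J
Planck energy: E_P = √(ℏc⁵/G) = 1.957 × 10⁹ J
8.36 × 10⁻³ × 4.354 × 10⁻¹⁸ / 1.957 × 10⁹ = 1.860 × 10⁻²⁹

1.860 × 10⁻²⁹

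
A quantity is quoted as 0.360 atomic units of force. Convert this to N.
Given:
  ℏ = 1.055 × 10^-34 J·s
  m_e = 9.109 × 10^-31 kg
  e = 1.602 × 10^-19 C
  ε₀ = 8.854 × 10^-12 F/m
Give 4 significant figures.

One atomic unit of force: F_au = E_h/a₀ = m_e²e⁶/((4πε₀)³ℏ⁴) = 8.220 × 10^-8 N.
0.360 × 8.220 × 10^-8 N = 2.959 × 10^-8 N

2.959 × 10^-8 N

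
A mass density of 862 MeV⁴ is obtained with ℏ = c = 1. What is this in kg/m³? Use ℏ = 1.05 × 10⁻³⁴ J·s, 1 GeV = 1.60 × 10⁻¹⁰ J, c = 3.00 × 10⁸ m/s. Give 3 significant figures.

Mass density is [E]/(c²[L]³) = [E]⁴/(ℏ³c⁵).
1 GeV⁴ → 1/(ℏ³c⁵) × (1 GeV in J)⁴ = 2.33 × 10²⁰ kg/m³.
Convert the energy scale: 862 MeV⁴ = 8.62 × 10⁻¹⁰ GeV⁴.
Result: 8.62 × 10⁻¹⁰ × 2.33 × 10²⁰ = 2.01 × 10¹¹ kg/m³.

2.01 × 10¹¹ kg/m³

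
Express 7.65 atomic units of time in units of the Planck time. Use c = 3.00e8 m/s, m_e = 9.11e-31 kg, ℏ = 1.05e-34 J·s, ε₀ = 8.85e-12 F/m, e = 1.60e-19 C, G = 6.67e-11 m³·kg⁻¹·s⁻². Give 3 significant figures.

atomic unit of time: τ_au = (4πε₀)²ℏ³/(m_e e⁴) = 2.40e-17 s
Planck time: t_P = √(ℏG/c⁵) = 5.37e-44 s
7.65 × 2.40e-17 / 5.37e-44 = 3.42e27

3.42e27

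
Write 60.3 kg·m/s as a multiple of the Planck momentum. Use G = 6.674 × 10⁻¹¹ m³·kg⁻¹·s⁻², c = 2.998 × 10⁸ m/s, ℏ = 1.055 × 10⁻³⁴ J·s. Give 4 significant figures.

9.239

Planck momentum: p_P = √(ℏc³/G) = 6.527 kg·m/s.
60.3 / 6.527 = 9.239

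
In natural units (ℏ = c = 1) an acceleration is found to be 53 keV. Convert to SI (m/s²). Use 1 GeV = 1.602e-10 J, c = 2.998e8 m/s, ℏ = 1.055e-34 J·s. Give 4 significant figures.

2.413e28 m/s²

Acceleration is [L]/[T]² = c·[E]/ℏ.
1 GeV → c/ℏ × (1 GeV in J) = 4.552e32 m/s².
Convert the energy scale: 53 keV = 5.30e-5 GeV.
Result: 5.30e-5 × 4.552e32 = 2.413e28 m/s².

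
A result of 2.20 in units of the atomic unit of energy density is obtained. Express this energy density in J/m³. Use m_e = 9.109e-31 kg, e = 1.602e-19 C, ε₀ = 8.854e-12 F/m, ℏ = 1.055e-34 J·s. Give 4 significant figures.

6.444e13 J/m³

One atomic unit of energy density: u_au = E_h/a₀³ = m_e⁴e¹⁰/((4πε₀)⁵ℏ⁸) = 2.929e13 J/m³.
2.20 × 2.929e13 J/m³ = 6.444e13 J/m³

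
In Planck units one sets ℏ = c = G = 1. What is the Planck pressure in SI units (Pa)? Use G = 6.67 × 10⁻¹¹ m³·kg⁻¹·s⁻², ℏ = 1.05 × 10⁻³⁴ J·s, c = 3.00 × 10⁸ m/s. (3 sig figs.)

p_P = c⁷/(ℏG²)
  = 2.19 × 10⁵⁹ / 4.67 × 10⁻⁵⁵
  = 4.68 × 10¹¹³ Pa

4.68 × 10¹¹³ Pa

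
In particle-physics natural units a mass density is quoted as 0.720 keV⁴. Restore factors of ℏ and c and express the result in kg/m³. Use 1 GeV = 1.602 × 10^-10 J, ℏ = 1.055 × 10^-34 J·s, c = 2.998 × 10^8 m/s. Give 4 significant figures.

Mass density is [E]/(c²[L]³) = [E]⁴/(ℏ³c⁵).
1 GeV⁴ → 1/(ℏ³c⁵) × (1 GeV in J)⁴ = 2.316 × 10^20 kg/m³.
Convert the energy scale: 0.720 keV⁴ = 7.20 × 10^-25 GeV⁴.
Result: 7.20 × 10^-25 × 2.316 × 10^20 = 1.668 × 10^-4 kg/m³.

1.668 × 10^-4 kg/m³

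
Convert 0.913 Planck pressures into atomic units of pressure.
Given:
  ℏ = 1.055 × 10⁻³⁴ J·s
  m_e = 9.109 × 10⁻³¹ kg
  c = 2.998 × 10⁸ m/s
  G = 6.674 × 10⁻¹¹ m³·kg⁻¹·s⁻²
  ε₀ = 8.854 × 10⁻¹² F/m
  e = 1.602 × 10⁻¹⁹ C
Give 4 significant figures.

Planck pressure: p_P = c⁷/(ℏG²) = 4.632 × 10¹¹³ Pa
atomic unit of pressure: P_au = E_h/a₀³ = m_e⁴e¹⁰/((4πε₀)⁵ℏ⁸) = 2.929 × 10¹³ Pa
0.913 × 4.632 × 10¹¹³ / 2.929 × 10¹³ = 1.444 × 10¹⁰⁰

1.444 × 10¹⁰⁰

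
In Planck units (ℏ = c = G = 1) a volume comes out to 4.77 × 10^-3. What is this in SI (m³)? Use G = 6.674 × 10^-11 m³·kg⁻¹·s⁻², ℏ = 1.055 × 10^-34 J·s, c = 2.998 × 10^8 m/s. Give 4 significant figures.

2.015 × 10^-107 m³

One Planck volume: V_P = (ℏG/c³)^(3/2) = 4.224 × 10^-105 m³.
4.77 × 10^-3 × 4.224 × 10^-105 m³ = 2.015 × 10^-107 m³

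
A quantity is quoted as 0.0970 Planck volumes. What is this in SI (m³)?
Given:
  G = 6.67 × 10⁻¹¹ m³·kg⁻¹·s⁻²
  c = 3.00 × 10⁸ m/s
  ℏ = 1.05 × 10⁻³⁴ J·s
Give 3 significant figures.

One Planck volume: V_P = (ℏG/c³)^(3/2) = 4.18 × 10⁻¹⁰⁵ m³.
0.0970 × 4.18 × 10⁻¹⁰⁵ m³ = 4.05 × 10⁻¹⁰⁶ m³

4.05 × 10⁻¹⁰⁶ m³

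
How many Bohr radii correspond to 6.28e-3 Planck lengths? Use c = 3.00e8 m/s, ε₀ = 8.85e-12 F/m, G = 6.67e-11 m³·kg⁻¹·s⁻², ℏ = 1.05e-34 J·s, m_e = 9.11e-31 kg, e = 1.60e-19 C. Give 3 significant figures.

Planck length: ℓ_P = √(ℏG/c³) = 1.61e-35 m
Bohr radius: a₀ = 4πε₀ℏ²/(m_e e²) = 5.26e-11 m
6.28e-3 × 1.61e-35 / 5.26e-11 = 1.92e-27

1.92e-27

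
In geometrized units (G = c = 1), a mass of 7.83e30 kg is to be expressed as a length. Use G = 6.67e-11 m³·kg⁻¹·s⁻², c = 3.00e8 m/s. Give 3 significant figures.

5.80e3 m

In G = c = 1 units mass has dimensions of length; the conversion factor is G/c².
7.83e30 kg × (G/c²) = 5.80e3 m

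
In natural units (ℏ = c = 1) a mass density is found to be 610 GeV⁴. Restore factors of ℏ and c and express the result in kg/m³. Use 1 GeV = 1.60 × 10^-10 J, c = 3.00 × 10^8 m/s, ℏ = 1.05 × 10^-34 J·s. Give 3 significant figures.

Mass density is [E]/(c²[L]³) = [E]⁴/(ℏ³c⁵).
1 GeV⁴ → 1/(ℏ³c⁵) × (1 GeV in J)⁴ = 2.33 × 10^20 kg/m³.
Result: 610 × 2.33 × 10^20 = 1.42 × 10^23 kg/m³.

1.42 × 10^23 kg/m³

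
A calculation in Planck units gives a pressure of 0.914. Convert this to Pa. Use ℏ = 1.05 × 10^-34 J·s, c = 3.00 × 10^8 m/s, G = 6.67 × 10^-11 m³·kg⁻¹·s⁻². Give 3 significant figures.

4.28 × 10^113 Pa

One Planck pressure: p_P = c⁷/(ℏG²) = 4.68 × 10^113 Pa.
0.914 × 4.68 × 10^113 Pa = 4.28 × 10^113 Pa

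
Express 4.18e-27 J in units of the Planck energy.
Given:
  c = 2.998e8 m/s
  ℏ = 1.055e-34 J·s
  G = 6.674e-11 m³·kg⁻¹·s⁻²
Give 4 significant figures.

2.136e-36

Planck energy: E_P = √(ℏc⁵/G) = 1.957e9 J.
4.18e-27 / 1.957e9 = 2.136e-36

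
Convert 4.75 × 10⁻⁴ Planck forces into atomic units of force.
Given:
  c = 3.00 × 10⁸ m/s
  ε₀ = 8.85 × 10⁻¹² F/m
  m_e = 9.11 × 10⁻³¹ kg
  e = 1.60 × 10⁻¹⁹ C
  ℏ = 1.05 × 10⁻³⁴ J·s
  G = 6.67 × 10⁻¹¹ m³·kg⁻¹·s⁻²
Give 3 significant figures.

Planck force: F_P = c⁴/G = 1.21 × 10⁴⁴ N
atomic unit of force: F_au = E_h/a₀ = m_e²e⁶/((4πε₀)³ℏ⁴) = 8.33 × 10⁻⁸ N
4.75 × 10⁻⁴ × 1.21 × 10⁴⁴ / 8.33 × 10⁻⁸ = 6.93 × 10⁴⁷

6.93 × 10⁴⁷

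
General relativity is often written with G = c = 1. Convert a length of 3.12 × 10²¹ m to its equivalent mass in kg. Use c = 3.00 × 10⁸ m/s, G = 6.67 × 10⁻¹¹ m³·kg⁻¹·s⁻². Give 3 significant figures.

Length → mass via c²/G.
3.12 × 10²¹ m × (c²/G) = 4.21 × 10⁴⁸ kg

4.21 × 10⁴⁸ kg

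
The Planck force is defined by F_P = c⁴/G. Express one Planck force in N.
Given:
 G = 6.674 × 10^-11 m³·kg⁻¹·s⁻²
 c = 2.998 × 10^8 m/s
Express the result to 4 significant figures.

1.210 × 10^44 N

F_P = c⁴/G
  = 8.078 × 10^33 / 6.674 × 10^-11
  = 1.210 × 10^44 N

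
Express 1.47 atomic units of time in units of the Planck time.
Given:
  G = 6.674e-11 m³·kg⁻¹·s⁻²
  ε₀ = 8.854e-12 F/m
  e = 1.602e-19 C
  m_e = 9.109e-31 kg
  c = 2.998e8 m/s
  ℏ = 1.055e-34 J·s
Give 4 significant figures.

6.606e26

atomic unit of time: τ_au = (4πε₀)²ℏ³/(m_e e⁴) = 2.423e-17 s
Planck time: t_P = √(ℏG/c⁵) = 5.392e-44 s
1.47 × 2.423e-17 / 5.392e-44 = 6.606e26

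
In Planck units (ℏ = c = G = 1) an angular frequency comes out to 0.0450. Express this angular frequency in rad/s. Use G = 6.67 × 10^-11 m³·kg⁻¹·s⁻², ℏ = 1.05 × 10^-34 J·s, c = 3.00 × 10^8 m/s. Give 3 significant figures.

One Planck angular frequency: ω_P = √(c⁵/(ℏG)) = 1.86 × 10^43 rad/s.
0.0450 × 1.86 × 10^43 rad/s = 8.38 × 10^41 rad/s

8.38 × 10^41 rad/s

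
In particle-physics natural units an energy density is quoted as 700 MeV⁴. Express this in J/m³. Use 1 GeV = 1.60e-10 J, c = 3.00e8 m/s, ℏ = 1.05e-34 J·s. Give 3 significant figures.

1.47e28 J/m³

[E]/[L]³ = [E]⁴/(ℏc)³; restore (ℏc)⁻³.
1 GeV⁴ → 1/(ℏc)³ × (1 GeV in J)⁴ = 2.10e37 J/m³.
Convert the energy scale: 700 MeV⁴ = 7.00e-10 GeV⁴.
Result: 7.00e-10 × 2.10e37 = 1.47e28 J/m³.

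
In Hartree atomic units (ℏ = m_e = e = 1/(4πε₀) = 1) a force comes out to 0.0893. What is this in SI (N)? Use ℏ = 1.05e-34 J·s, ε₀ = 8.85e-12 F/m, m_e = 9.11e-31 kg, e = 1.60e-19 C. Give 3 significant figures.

One atomic unit of force: F_au = E_h/a₀ = m_e²e⁶/((4πε₀)³ℏ⁴) = 8.33e-8 N.
0.0893 × 8.33e-8 N = 7.44e-9 N

7.44e-9 N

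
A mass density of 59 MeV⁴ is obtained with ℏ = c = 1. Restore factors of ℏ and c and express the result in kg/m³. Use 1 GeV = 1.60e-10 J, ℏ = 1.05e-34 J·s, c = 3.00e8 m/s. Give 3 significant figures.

1.37e10 kg/m³

Mass density is [E]/(c²[L]³) = [E]⁴/(ℏ³c⁵).
1 GeV⁴ → 1/(ℏ³c⁵) × (1 GeV in J)⁴ = 2.33e20 kg/m³.
Convert the energy scale: 59 MeV⁴ = 5.90e-11 GeV⁴.
Result: 5.90e-11 × 2.33e20 = 1.37e10 kg/m³.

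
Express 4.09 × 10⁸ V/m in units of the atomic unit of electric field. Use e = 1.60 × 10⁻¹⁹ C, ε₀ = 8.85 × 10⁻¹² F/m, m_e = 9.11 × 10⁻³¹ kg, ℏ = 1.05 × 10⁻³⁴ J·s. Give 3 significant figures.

atomic unit of electric field: E_au = E_h/(e a₀) = m_e²e⁵/((4πε₀)³ℏ⁴) = 5.20 × 10¹¹ V/m.
4.09 × 10⁸ / 5.20 × 10¹¹ = 7.86 × 10⁻⁴

7.86 × 10⁻⁴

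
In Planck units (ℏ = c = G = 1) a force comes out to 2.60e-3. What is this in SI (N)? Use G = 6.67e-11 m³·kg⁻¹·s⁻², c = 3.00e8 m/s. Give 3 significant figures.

One Planck force: F_P = c⁴/G = 1.21e44 N.
2.60e-3 × 1.21e44 N = 3.16e41 N

3.16e41 N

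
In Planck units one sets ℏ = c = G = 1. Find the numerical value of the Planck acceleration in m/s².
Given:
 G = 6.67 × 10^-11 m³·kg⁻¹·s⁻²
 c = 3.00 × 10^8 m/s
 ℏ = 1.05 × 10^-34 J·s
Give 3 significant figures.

5.59 × 10^51 m/s²

a_P = √(c⁷/(ℏG))
  = √(3.12 × 10^103)
  = 5.59 × 10^51 m/s²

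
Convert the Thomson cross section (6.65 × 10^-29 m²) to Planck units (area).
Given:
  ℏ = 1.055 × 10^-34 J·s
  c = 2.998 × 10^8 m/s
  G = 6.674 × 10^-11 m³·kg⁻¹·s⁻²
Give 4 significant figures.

2.545 × 10^41

Planck area: A_P = ℏG/c³ = 2.613 × 10^-70 m².
6.65 × 10^-29 / 2.613 × 10^-70 = 2.545 × 10^41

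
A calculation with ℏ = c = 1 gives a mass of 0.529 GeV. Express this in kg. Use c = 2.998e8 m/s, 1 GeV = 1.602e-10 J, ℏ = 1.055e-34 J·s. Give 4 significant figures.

Mass is [E]/c²; divide by c².
1 GeV → 1/c² × (1 GeV in J) = 1.782e-27 kg.
Result: 0.529 × 1.782e-27 = 9.429e-28 kg.

9.429e-28 kg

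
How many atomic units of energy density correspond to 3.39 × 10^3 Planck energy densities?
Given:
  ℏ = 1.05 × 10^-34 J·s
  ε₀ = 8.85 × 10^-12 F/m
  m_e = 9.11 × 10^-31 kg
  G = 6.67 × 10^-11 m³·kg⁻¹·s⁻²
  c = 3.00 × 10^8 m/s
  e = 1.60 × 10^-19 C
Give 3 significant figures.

Planck energy density: u_P = c⁷/(ℏG²) = 4.68 × 10^113 J/m³
atomic unit of energy density: u_au = E_h/a₀³ = m_e⁴e¹⁰/((4πε₀)⁵ℏ⁸) = 3.01 × 10^13 J/m³
3.39 × 10^3 × 4.68 × 10^113 / 3.01 × 10^13 = 5.27 × 10^103

5.27 × 10^103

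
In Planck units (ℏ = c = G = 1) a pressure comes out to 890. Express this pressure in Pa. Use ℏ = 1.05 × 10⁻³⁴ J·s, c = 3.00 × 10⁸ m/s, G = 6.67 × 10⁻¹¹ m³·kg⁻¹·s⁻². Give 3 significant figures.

One Planck pressure: p_P = c⁷/(ℏG²) = 4.68 × 10¹¹³ Pa.
890 × 4.68 × 10¹¹³ Pa = 4.17 × 10¹¹⁶ Pa

4.17 × 10¹¹⁶ Pa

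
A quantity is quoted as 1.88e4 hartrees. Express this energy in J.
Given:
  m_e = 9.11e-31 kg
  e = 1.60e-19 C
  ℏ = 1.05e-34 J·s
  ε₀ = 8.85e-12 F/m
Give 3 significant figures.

8.23e-14 J

One hartree: E_h = m_e e⁴/(4πε₀ℏ)² = 4.38e-18 J.
1.88e4 × 4.38e-18 J = 8.23e-14 J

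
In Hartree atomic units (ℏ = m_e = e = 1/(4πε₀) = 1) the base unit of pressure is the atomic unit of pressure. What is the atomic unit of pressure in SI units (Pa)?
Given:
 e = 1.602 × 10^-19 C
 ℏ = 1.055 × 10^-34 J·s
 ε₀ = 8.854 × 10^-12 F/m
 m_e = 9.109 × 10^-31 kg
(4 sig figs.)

P_au = E_h/a₀³ = m_e⁴e¹⁰/((4πε₀)⁵ℏ⁸)
E_h = 4.354 × 10^-18 J
a₀ = 5.297 × 10^-11 m
E_h/a₀³ = 2.929 × 10^13 Pa

2.929 × 10^13 Pa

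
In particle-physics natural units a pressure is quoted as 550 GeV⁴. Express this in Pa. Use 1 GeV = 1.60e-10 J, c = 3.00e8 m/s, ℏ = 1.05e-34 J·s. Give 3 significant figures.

Pressure is [E]/[L]³ = [E]⁴/(ℏc)³.
1 GeV⁴ → 1/(ℏc)³ × (1 GeV in J)⁴ = 2.10e37 Pa.
Result: 550 × 2.10e37 = 1.15e40 Pa.

1.15e40 Pa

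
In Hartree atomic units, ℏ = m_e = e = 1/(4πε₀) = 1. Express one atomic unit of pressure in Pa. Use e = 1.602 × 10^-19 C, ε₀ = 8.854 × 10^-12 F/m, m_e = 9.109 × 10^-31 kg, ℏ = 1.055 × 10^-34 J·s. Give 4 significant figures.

2.929 × 10^13 Pa

The unique combination of the constants set to 1 with dimensions of pressure is P_au = E_h/a₀³ = m_e⁴e¹⁰/((4πε₀)⁵ℏ⁸).
E_h = 4.354 × 10^-18 J
a₀ = 5.297 × 10^-11 m
E_h/a₀³ = 2.929 × 10^13 Pa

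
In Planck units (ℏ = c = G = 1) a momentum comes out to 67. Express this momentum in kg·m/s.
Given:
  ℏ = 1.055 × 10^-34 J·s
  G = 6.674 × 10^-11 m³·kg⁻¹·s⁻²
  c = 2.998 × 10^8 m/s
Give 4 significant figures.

One Planck momentum: p_P = √(ℏc³/G) = 6.527 kg·m/s.
67 × 6.527 kg·m/s = 437.3 kg·m/s

437.3 kg·m/s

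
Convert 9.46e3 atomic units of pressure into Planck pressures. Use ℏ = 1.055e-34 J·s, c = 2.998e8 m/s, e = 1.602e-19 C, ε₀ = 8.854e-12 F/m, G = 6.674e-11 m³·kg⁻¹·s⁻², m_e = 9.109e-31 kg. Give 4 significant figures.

atomic unit of pressure: P_au = E_h/a₀³ = m_e⁴e¹⁰/((4πε₀)⁵ℏ⁸) = 2.929e13 Pa
Planck pressure: p_P = c⁷/(ℏG²) = 4.632e113 Pa
9.46e3 × 2.929e13 / 4.632e113 = 5.982e-97

5.982e-97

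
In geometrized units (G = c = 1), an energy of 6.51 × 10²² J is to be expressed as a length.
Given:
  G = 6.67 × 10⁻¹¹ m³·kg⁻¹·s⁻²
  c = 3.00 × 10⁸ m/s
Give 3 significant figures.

Energy → length via G/c⁴.
6.51 × 10²² J × (G/c⁴) = 5.36 × 10⁻²² m

5.36 × 10⁻²² m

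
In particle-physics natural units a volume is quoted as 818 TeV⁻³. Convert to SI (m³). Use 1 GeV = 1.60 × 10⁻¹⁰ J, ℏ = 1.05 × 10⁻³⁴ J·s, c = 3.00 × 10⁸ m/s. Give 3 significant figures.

6.24 × 10⁻⁵⁴ m³

Volume is [L]³ = [E]⁻³·(ℏc)³.
1 GeV⁻³ → (ℏc)³ × (1 GeV in J)⁻³ = 7.63 × 10⁻⁴⁸ m³.
Convert the energy scale: 818 TeV⁻³ = 8.18 × 10⁻⁷ GeV⁻³.
Result: 8.18 × 10⁻⁷ × 7.63 × 10⁻⁴⁸ = 6.24 × 10⁻⁵⁴ m³.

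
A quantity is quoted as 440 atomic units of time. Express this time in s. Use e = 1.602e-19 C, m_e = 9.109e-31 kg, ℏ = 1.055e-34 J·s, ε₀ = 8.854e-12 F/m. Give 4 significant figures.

1.066e-14 s

One atomic unit of time: τ_au = (4πε₀)²ℏ³/(m_e e⁴) = 2.423e-17 s.
440 × 2.423e-17 s = 1.066e-14 s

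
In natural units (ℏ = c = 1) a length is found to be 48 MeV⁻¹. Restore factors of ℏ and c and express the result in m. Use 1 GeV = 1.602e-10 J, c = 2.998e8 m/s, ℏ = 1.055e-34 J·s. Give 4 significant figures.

9.477e-12 m

A length is [E]⁻¹ in ℏ=c=1; restore one factor of ℏc.
1 GeV⁻¹ → ℏc × (1 GeV in J)⁻¹ = 1.974e-16 m.
Convert the energy scale: 48 MeV⁻¹ = 4.80e4 GeV⁻¹.
Result: 4.80e4 × 1.974e-16 = 9.477e-12 m.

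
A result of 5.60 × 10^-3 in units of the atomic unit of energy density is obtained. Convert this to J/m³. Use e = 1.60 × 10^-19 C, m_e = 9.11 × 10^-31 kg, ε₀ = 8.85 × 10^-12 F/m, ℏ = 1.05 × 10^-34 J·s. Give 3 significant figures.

1.69 × 10^11 J/m³

One atomic unit of energy density: u_au = E_h/a₀³ = m_e⁴e¹⁰/((4πε₀)⁵ℏ⁸) = 3.01 × 10^13 J/m³.
5.60 × 10^-3 × 3.01 × 10^13 J/m³ = 1.69 × 10^11 J/m³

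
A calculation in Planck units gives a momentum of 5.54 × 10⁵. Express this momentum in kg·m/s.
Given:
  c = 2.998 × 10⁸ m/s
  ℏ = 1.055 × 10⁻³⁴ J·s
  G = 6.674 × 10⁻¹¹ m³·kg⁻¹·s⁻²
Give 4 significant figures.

3.616 × 10⁶ kg·m/s

One Planck momentum: p_P = √(ℏc³/G) = 6.527 kg·m/s.
5.54 × 10⁵ × 6.527 kg·m/s = 3.616 × 10⁶ kg·m/s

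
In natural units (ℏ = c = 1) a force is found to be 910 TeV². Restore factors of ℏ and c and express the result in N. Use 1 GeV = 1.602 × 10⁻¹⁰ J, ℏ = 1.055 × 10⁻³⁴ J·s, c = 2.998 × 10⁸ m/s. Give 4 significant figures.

7.384 × 10¹⁴ N

Force is [E]/[L] = [E]²/(ℏc); restore (ℏc)⁻¹.
1 GeV² → 1/(ℏc) × (1 GeV in J)² = 8.114 × 10⁵ N.
Convert the energy scale: 910 TeV² = 9.10 × 10⁸ GeV².
Result: 9.10 × 10⁸ × 8.114 × 10⁵ = 7.384 × 10¹⁴ N.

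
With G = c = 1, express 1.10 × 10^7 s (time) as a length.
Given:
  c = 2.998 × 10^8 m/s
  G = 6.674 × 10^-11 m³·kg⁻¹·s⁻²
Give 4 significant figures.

3.298 × 10^15 m

Time → length via c.
1.10 × 10^7 s × (c) = 3.298 × 10^15 m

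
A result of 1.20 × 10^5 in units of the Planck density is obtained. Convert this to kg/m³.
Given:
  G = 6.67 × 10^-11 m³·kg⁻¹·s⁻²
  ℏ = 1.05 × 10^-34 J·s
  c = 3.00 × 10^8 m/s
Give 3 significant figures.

6.24 × 10^101 kg/m³

One Planck density: ρ_P = c⁵/(ℏG²) = 5.20 × 10^96 kg/m³.
1.20 × 10^5 × 5.20 × 10^96 kg/m³ = 6.24 × 10^101 kg/m³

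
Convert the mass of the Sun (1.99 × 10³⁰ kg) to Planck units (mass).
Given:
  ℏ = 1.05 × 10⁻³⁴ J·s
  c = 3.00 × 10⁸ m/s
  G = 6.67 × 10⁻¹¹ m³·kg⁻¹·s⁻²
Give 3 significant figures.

Planck mass: m_P = √(ℏc/G) = 2.17 × 10⁻⁸ kg.
1.99 × 10³⁰ / 2.17 × 10⁻⁸ = 9.16 × 10³⁷

9.16 × 10³⁷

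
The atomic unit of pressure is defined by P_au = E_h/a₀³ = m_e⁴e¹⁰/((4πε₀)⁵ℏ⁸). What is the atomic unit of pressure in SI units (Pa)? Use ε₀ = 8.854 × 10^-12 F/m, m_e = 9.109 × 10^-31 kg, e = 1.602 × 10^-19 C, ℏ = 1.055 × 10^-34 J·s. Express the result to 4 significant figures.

2.929 × 10^13 Pa

P_au = E_h/a₀³ = m_e⁴e¹⁰/((4πε₀)⁵ℏ⁸)
E_h = 4.354 × 10^-18 J
a₀ = 5.297 × 10^-11 m
E_h/a₀³ = 2.929 × 10^13 Pa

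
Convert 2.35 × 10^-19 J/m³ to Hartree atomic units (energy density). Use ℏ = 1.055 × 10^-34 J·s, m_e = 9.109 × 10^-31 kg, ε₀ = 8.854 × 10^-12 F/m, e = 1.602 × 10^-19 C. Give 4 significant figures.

atomic unit of energy density: u_au = E_h/a₀³ = m_e⁴e¹⁰/((4πε₀)⁵ℏ⁸) = 2.929 × 10^13 J/m³.
2.35 × 10^-19 / 2.929 × 10^13 = 8.023 × 10^-33

8.023 × 10^-33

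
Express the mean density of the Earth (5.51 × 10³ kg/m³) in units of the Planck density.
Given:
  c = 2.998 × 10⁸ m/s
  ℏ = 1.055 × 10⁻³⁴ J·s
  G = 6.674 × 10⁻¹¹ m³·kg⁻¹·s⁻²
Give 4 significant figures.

1.069 × 10⁻⁹³

Planck density: ρ_P = c⁵/(ℏG²) = 5.154 × 10⁹⁶ kg/m³.
5.51 × 10³ / 5.154 × 10⁹⁶ = 1.069 × 10⁻⁹³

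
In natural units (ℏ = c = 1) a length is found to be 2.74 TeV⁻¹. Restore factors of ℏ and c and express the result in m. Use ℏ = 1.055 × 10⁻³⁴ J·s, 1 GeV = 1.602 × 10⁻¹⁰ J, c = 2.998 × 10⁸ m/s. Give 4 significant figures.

A length is [E]⁻¹ in ℏ=c=1; restore one factor of ℏc.
1 GeV⁻¹ → ℏc × (1 GeV in J)⁻¹ = 1.974 × 10⁻¹⁶ m.
Convert the energy scale: 2.74 TeV⁻¹ = 2.74 × 10⁻³ GeV⁻¹.
Result: 2.74 × 10⁻³ × 1.974 × 10⁻¹⁶ = 5.410 × 10⁻¹⁹ m.

5.410 × 10⁻¹⁹ m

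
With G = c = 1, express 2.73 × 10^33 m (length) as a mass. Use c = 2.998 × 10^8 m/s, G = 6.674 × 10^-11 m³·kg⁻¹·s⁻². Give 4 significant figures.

3.677 × 10^60 kg

Length → mass via c²/G.
2.73 × 10^33 m × (c²/G) = 3.677 × 10^60 kg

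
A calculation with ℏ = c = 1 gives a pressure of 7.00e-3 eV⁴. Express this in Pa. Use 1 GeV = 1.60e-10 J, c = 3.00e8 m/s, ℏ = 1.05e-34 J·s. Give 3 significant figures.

0.147 Pa

Pressure is [E]/[L]³ = [E]⁴/(ℏc)³.
1 GeV⁴ → 1/(ℏc)³ × (1 GeV in J)⁴ = 2.10e37 Pa.
Convert the energy scale: 7.00e-3 eV⁴ = 7.00e-39 GeV⁴.
Result: 7.00e-39 × 2.10e37 = 0.147 Pa.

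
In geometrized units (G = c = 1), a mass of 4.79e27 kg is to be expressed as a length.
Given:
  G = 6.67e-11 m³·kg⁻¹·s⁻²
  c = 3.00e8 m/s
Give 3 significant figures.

In G = c = 1 units mass has dimensions of length; the conversion factor is G/c².
4.79e27 kg × (G/c²) = 3.55 m

3.55 m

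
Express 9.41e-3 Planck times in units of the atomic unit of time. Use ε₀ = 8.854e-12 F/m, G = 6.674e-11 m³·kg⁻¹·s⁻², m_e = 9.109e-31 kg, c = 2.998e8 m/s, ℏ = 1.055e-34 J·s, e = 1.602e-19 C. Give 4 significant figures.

2.094e-29

Planck time: t_P = √(ℏG/c⁵) = 5.392e-44 s
atomic unit of time: τ_au = (4πε₀)²ℏ³/(m_e e⁴) = 2.423e-17 s
9.41e-3 × 5.392e-44 / 2.423e-17 = 2.094e-29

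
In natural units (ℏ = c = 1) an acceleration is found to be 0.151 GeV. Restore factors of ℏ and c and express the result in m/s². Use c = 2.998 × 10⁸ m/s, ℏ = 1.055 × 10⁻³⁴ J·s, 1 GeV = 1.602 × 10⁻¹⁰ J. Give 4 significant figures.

6.874 × 10³¹ m/s²

Acceleration is [L]/[T]² = c·[E]/ℏ.
1 GeV → c/ℏ × (1 GeV in J) = 4.552 × 10³² m/s².
Result: 0.151 × 4.552 × 10³² = 6.874 × 10³¹ m/s².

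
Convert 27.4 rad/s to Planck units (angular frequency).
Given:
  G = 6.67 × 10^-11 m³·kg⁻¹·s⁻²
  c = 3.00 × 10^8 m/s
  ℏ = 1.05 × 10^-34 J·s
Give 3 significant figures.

1.47 × 10^-42

Planck angular frequency: ω_P = √(c⁵/(ℏG)) = 1.86 × 10^43 rad/s.
27.4 / 1.86 × 10^43 = 1.47 × 10^-42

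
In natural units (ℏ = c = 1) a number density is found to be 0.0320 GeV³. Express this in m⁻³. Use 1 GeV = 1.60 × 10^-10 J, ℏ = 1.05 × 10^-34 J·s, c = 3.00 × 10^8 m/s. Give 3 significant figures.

4.19 × 10^45 m⁻³

Number density is [L]⁻³ = [E]³/(ℏc)³.
1 GeV³ → 1/(ℏc)³ × (1 GeV in J)³ = 1.31 × 10^47 m⁻³.
Result: 0.0320 × 1.31 × 10^47 = 4.19 × 10^45 m⁻³.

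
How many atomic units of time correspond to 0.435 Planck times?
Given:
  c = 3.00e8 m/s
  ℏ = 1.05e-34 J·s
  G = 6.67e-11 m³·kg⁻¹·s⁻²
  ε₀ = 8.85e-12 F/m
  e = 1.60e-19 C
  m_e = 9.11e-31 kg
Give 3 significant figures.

Planck time: t_P = √(ℏG/c⁵) = 5.37e-44 s
atomic unit of time: τ_au = (4πε₀)²ℏ³/(m_e e⁴) = 2.40e-17 s
0.435 × 5.37e-44 / 2.40e-17 = 9.74e-28

9.74e-28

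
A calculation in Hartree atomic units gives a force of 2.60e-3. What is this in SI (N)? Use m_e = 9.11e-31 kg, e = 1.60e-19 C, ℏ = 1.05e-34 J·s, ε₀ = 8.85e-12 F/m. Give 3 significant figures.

One atomic unit of force: F_au = E_h/a₀ = m_e²e⁶/((4πε₀)³ℏ⁴) = 8.33e-8 N.
2.60e-3 × 8.33e-8 N = 2.17e-10 N

2.17e-10 N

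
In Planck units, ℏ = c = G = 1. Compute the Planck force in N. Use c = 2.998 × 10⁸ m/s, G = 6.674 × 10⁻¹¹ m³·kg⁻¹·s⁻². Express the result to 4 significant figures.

From ℏ = c = G = 1 the force scale is F_P = c⁴/G.
  = 8.078 × 10³³ / 6.674 × 10⁻¹¹
  = 1.210 × 10⁴⁴ N

1.210 × 10⁴⁴ N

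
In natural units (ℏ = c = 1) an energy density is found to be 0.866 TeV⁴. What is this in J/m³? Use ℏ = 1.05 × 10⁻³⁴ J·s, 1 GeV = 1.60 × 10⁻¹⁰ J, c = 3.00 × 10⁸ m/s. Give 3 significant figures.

1.82 × 10⁴⁹ J/m³

[E]/[L]³ = [E]⁴/(ℏc)³; restore (ℏc)⁻³.
1 GeV⁴ → 1/(ℏc)³ × (1 GeV in J)⁴ = 2.10 × 10³⁷ J/m³.
Convert the energy scale: 0.866 TeV⁴ = 8.66 × 10¹¹ GeV⁴.
Result: 8.66 × 10¹¹ × 2.10 × 10³⁷ = 1.82 × 10⁴⁹ J/m³.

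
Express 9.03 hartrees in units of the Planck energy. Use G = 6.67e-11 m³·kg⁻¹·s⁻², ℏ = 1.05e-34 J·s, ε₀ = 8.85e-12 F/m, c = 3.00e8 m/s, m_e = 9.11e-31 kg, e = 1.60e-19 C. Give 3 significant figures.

2.02e-26

hartree: E_h = m_e e⁴/(4πε₀ℏ)² = 4.38e-18 J
Planck energy: E_P = √(ℏc⁵/G) = 1.96e9 J
9.03 × 4.38e-18 / 1.96e9 = 2.02e-26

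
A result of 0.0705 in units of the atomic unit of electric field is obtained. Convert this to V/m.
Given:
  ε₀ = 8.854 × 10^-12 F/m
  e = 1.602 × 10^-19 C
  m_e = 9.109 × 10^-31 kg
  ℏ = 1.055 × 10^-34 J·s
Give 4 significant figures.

One atomic unit of electric field: E_au = E_h/(e a₀) = m_e²e⁵/((4πε₀)³ℏ⁴) = 5.131 × 10^11 V/m.
0.0705 × 5.131 × 10^11 V/m = 3.617 × 10^10 V/m

3.617 × 10^10 V/m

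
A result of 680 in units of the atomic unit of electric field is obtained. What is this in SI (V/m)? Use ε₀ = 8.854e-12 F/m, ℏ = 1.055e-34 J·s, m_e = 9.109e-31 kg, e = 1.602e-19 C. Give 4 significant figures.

3.489e14 V/m

One atomic unit of electric field: E_au = E_h/(e a₀) = m_e²e⁵/((4πε₀)³ℏ⁴) = 5.131e11 V/m.
680 × 5.131e11 V/m = 3.489e14 V/m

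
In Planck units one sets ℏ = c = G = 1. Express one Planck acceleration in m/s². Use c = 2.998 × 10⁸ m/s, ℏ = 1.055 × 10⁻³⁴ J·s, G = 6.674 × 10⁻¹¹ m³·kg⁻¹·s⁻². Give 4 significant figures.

a_P = √(c⁷/(ℏG))
  = √(3.092 × 10¹⁰³)
  = 5.560 × 10⁵¹ m/s²

5.560 × 10⁵¹ m/s²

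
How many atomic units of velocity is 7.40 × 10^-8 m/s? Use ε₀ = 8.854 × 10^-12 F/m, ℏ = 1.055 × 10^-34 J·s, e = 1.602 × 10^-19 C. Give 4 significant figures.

3.385 × 10^-14

atomic unit of velocity: v_au = e²/(4πε₀ℏ) = 2.186 × 10^6 m/s.
7.40 × 10^-8 / 2.186 × 10^6 = 3.385 × 10^-14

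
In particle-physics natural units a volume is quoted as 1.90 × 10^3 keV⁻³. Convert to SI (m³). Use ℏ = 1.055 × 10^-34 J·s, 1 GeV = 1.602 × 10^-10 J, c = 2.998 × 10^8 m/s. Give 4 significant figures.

Volume is [L]³ = [E]⁻³·(ℏc)³.
1 GeV⁻³ → (ℏc)³ × (1 GeV in J)⁻³ = 7.696 × 10^-48 m³.
Convert the energy scale: 1.90 × 10^3 keV⁻³ = 1.90 × 10^21 GeV⁻³.
Result: 1.90 × 10^21 × 7.696 × 10^-48 = 1.462 × 10^-26 m³.

1.462 × 10^-26 m³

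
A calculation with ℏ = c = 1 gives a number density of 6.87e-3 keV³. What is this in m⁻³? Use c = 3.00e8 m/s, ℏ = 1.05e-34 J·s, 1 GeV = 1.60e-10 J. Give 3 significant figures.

Number density is [L]⁻³ = [E]³/(ℏc)³.
1 GeV³ → 1/(ℏc)³ × (1 GeV in J)³ = 1.31e47 m⁻³.
Convert the energy scale: 6.87e-3 keV³ = 6.87e-21 GeV³.
Result: 6.87e-21 × 1.31e47 = 9.00e26 m⁻³.

9.00e26 m⁻³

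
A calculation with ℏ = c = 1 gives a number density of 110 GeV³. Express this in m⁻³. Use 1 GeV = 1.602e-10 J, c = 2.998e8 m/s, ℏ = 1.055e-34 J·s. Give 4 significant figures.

Number density is [L]⁻³ = [E]³/(ℏc)³.
1 GeV³ → 1/(ℏc)³ × (1 GeV in J)³ = 1.299e47 m⁻³.
Result: 110 × 1.299e47 = 1.429e49 m⁻³.

1.429e49 m⁻³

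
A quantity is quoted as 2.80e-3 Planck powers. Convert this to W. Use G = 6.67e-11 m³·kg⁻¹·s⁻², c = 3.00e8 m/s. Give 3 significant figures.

1.02e50 W

One Planck power: P_P = c⁵/G = 3.64e52 W.
2.80e-3 × 3.64e52 W = 1.02e50 W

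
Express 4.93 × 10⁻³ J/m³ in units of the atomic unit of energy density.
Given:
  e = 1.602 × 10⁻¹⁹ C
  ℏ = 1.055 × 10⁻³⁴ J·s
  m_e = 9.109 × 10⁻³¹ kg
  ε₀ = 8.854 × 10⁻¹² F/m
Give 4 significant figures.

1.683 × 10⁻¹⁶

atomic unit of energy density: u_au = E_h/a₀³ = m_e⁴e¹⁰/((4πε₀)⁵ℏ⁸) = 2.929 × 10¹³ J/m³.
4.93 × 10⁻³ / 2.929 × 10¹³ = 1.683 × 10⁻¹⁶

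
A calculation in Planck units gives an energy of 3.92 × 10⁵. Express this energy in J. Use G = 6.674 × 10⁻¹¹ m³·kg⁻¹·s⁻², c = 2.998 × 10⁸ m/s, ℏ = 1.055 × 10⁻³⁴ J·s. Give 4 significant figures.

7.670 × 10¹⁴ J

One Planck energy: E_P = √(ℏc⁵/G) = 1.957 × 10⁹ J.
3.92 × 10⁵ × 1.957 × 10⁹ J = 7.670 × 10¹⁴ J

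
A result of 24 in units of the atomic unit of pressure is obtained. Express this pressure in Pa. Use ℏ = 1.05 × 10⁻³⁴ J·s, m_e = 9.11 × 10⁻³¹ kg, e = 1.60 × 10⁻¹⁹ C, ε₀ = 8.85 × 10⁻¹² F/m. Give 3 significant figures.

7.23 × 10¹⁴ Pa

One atomic unit of pressure: P_au = E_h/a₀³ = m_e⁴e¹⁰/((4πε₀)⁵ℏ⁸) = 3.01 × 10¹³ Pa.
24 × 3.01 × 10¹³ Pa = 7.23 × 10¹⁴ Pa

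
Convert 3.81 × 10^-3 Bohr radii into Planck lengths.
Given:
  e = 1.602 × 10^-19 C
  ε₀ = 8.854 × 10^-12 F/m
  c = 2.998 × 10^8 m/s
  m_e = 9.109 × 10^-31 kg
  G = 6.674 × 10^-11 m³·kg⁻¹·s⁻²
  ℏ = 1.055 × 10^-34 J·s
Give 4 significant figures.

Bohr radius: a₀ = 4πε₀ℏ²/(m_e e²) = 5.297 × 10^-11 m
Planck length: ℓ_P = √(ℏG/c³) = 1.616 × 10^-35 m
3.81 × 10^-3 × 5.297 × 10^-11 / 1.616 × 10^-35 = 1.249 × 10^22

1.249 × 10^22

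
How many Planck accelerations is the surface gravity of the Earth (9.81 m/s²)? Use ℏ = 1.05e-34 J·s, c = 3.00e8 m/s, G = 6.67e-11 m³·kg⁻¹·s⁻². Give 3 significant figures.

1.76e-51

Planck acceleration: a_P = √(c⁷/(ℏG)) = 5.59e51 m/s².
9.81 / 5.59e51 = 1.76e-51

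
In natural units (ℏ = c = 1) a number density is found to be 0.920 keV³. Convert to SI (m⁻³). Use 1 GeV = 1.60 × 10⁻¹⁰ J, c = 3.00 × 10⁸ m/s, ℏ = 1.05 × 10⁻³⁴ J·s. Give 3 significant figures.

Number density is [L]⁻³ = [E]³/(ℏc)³.
1 GeV³ → 1/(ℏc)³ × (1 GeV in J)³ = 1.31 × 10⁴⁷ m⁻³.
Convert the energy scale: 0.920 keV³ = 9.20 × 10⁻¹⁹ GeV³.
Result: 9.20 × 10⁻¹⁹ × 1.31 × 10⁴⁷ = 1.21 × 10²⁹ m⁻³.

1.21 × 10²⁹ m⁻³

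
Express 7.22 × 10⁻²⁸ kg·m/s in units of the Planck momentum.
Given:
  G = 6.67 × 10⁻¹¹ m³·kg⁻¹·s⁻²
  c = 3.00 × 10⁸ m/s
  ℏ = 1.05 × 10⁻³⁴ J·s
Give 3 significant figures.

1.11 × 10⁻²⁸

Planck momentum: p_P = √(ℏc³/G) = 6.52 kg·m/s.
7.22 × 10⁻²⁸ / 6.52 = 1.11 × 10⁻²⁸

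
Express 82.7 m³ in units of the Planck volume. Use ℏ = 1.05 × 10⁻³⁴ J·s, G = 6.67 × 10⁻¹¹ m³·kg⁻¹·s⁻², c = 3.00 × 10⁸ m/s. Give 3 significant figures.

1.98 × 10¹⁰⁶

Planck volume: V_P = (ℏG/c³)^(3/2) = 4.18 × 10⁻¹⁰⁵ m³.
82.7 / 4.18 × 10⁻¹⁰⁵ = 1.98 × 10¹⁰⁶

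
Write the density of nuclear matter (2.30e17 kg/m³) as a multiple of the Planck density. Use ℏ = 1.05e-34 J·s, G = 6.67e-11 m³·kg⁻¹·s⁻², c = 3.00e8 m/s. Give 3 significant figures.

Planck density: ρ_P = c⁵/(ℏG²) = 5.20e96 kg/m³.
2.30e17 / 5.20e96 = 4.42e-80

4.42e-80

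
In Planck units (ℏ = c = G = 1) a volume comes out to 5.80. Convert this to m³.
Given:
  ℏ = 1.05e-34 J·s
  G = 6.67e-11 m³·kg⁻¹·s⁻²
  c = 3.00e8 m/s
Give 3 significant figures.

2.42e-104 m³

One Planck volume: V_P = (ℏG/c³)^(3/2) = 4.18e-105 m³.
5.80 × 4.18e-105 m³ = 2.42e-104 m³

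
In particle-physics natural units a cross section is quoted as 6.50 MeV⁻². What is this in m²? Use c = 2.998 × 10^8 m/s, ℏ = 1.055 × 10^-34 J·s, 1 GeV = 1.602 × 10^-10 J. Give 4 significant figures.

2.534 × 10^-25 m²

Area is [L]² = [E]⁻²·(ℏc)²; restore (ℏc)².
1 GeV⁻² → (ℏc)² × (1 GeV in J)⁻² = 3.898 × 10^-32 m².
Convert the energy scale: 6.50 MeV⁻² = 6.50 × 10^6 GeV⁻².
Result: 6.50 × 10^6 × 3.898 × 10^-32 = 2.534 × 10^-25 m².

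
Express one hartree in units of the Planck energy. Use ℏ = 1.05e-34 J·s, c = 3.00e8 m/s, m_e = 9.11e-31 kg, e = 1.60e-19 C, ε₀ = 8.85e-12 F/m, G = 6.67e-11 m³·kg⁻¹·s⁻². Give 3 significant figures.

2.24e-27

hartree: E_h = m_e e⁴/(4πε₀ℏ)² = 4.38e-18 J
Planck energy: E_P = √(ℏc⁵/G) = 1.96e9 J
ratio = 4.38e-18 / 1.96e9 = 2.24e-27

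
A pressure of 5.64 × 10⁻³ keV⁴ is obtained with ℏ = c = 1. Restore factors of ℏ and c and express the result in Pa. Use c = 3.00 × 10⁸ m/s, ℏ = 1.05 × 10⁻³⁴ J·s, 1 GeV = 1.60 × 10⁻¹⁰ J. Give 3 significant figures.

Pressure is [E]/[L]³ = [E]⁴/(ℏc)³.
1 GeV⁴ → 1/(ℏc)³ × (1 GeV in J)⁴ = 2.10 × 10³⁷ Pa.
Convert the energy scale: 5.64 × 10⁻³ keV⁴ = 5.64 × 10⁻²⁷ GeV⁴.
Result: 5.64 × 10⁻²⁷ × 2.10 × 10³⁷ = 1.18 × 10¹¹ Pa.

1.18 × 10¹¹ Pa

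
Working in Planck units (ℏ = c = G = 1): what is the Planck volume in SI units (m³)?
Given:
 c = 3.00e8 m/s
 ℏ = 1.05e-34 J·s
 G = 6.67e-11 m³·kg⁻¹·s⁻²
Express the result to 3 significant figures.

Dimensional analysis gives V_P = (ℏG/c³)^(3/2).
  = √(1.75e-209)
  = 4.18e-105 m³

4.18e-105 m³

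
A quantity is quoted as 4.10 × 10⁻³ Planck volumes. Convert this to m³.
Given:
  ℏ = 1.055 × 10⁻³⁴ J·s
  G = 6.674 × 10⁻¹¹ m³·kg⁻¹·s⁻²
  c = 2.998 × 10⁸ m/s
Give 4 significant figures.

One Planck volume: V_P = (ℏG/c³)^(3/2) = 4.224 × 10⁻¹⁰⁵ m³.
4.10 × 10⁻³ × 4.224 × 10⁻¹⁰⁵ m³ = 1.732 × 10⁻¹⁰⁷ m³

1.732 × 10⁻¹⁰⁷ m³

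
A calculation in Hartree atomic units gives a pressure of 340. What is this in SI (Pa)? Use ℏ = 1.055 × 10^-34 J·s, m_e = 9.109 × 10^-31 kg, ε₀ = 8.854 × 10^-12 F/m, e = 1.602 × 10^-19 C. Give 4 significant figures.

One atomic unit of pressure: P_au = E_h/a₀³ = m_e⁴e¹⁰/((4πε₀)⁵ℏ⁸) = 2.929 × 10^13 Pa.
340 × 2.929 × 10^13 Pa = 9.959 × 10^15 Pa

9.959 × 10^15 Pa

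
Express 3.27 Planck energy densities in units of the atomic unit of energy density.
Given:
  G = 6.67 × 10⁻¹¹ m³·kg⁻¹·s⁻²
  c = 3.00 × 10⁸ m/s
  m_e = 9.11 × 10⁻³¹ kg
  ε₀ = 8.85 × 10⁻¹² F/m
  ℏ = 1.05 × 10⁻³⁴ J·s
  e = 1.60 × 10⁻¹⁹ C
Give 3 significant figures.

Planck energy density: u_P = c⁷/(ℏG²) = 4.68 × 10¹¹³ J/m³
atomic unit of energy density: u_au = E_h/a₀³ = m_e⁴e¹⁰/((4πε₀)⁵ℏ⁸) = 3.01 × 10¹³ J/m³
3.27 × 4.68 × 10¹¹³ / 3.01 × 10¹³ = 5.08 × 10¹⁰⁰

5.08 × 10¹⁰⁰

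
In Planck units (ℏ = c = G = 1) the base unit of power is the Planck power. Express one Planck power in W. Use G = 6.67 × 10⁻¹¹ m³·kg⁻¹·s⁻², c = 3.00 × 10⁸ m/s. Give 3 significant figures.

P_P = c⁵/G
  = 2.43 × 10⁴² / 6.67 × 10⁻¹¹
  = 3.64 × 10⁵² W

3.64 × 10⁵² W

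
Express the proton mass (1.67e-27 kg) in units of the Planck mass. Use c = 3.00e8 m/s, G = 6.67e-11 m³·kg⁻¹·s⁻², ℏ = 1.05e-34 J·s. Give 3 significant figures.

Planck mass: m_P = √(ℏc/G) = 2.17e-8 kg.
1.67e-27 / 2.17e-8 = 7.68e-20

7.68e-20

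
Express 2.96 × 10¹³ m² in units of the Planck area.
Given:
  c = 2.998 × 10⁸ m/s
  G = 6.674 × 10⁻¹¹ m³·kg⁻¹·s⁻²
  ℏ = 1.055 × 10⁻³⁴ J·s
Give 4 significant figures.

1.133 × 10⁸³

Planck area: A_P = ℏG/c³ = 2.613 × 10⁻⁷⁰ m².
2.96 × 10¹³ / 2.613 × 10⁻⁷⁰ = 1.133 × 10⁸³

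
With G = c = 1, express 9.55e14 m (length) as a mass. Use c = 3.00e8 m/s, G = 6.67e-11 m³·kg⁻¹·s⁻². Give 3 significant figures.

Length → mass via c²/G.
9.55e14 m × (c²/G) = 1.29e42 kg

1.29e42 kg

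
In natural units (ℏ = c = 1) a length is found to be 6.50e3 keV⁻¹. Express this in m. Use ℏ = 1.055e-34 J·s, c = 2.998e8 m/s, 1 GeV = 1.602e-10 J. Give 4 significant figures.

1.283e-6 m

A length is [E]⁻¹ in ℏ=c=1; restore one factor of ℏc.
1 GeV⁻¹ → ℏc × (1 GeV in J)⁻¹ = 1.974e-16 m.
Convert the energy scale: 6.50e3 keV⁻¹ = 6.50e9 GeV⁻¹.
Result: 6.50e9 × 1.974e-16 = 1.283e-6 m.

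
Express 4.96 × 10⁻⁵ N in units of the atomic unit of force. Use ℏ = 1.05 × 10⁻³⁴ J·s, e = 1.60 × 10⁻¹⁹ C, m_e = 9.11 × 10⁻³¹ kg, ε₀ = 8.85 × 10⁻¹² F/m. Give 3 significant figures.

atomic unit of force: F_au = E_h/a₀ = m_e²e⁶/((4πε₀)³ℏ⁴) = 8.33 × 10⁻⁸ N.
4.96 × 10⁻⁵ / 8.33 × 10⁻⁸ = 596

596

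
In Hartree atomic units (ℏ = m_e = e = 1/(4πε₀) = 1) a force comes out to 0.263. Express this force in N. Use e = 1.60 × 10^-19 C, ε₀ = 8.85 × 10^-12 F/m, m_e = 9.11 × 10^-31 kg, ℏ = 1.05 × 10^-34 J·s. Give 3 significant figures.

2.19 × 10^-8 N

One atomic unit of force: F_au = E_h/a₀ = m_e²e⁶/((4πε₀)³ℏ⁴) = 8.33 × 10^-8 N.
0.263 × 8.33 × 10^-8 N = 2.19 × 10^-8 N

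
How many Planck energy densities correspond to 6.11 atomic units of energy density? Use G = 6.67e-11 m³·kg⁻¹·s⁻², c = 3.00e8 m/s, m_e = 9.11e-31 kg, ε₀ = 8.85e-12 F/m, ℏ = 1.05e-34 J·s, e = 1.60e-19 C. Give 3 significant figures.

3.93e-100

atomic unit of energy density: u_au = E_h/a₀³ = m_e⁴e¹⁰/((4πε₀)⁵ℏ⁸) = 3.01e13 J/m³
Planck energy density: u_P = c⁷/(ℏG²) = 4.68e113 J/m³
6.11 × 3.01e13 / 4.68e113 = 3.93e-100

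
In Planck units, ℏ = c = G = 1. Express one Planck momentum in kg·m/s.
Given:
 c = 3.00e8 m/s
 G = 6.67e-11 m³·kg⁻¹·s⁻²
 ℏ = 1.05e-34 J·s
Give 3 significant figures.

6.52 kg·m/s

The unique combination of the constants set to 1 with dimensions of momentum is p_P = √(ℏc³/G).
  = √(42.5)
  = 6.52 kg·m/s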